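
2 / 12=1 / 6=0.17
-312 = -312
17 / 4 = 4.25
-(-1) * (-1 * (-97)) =97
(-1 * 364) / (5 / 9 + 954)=-3276 / 8591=-0.38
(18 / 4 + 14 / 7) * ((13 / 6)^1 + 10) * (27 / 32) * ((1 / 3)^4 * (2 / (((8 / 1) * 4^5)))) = 949 / 4718592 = 0.00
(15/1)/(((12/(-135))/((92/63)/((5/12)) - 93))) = 422865/28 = 15102.32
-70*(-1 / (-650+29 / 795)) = -0.11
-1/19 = -0.05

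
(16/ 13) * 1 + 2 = 42/ 13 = 3.23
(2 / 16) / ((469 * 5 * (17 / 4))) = 1 / 79730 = 0.00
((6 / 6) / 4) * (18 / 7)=9 / 14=0.64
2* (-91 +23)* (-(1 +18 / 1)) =2584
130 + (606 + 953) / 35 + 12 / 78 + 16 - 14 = 176.70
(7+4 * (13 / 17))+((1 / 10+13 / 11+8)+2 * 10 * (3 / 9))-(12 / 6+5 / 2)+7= 79963 / 2805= 28.51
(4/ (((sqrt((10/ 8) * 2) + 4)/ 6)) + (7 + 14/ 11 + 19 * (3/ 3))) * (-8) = -27232/ 99 + 64 * sqrt(10)/ 9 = -252.58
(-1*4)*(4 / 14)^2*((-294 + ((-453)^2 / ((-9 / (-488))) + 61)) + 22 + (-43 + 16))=-178026400 / 49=-3633191.84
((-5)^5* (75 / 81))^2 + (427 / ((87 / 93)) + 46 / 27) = 177011638916 / 21141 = 8372907.57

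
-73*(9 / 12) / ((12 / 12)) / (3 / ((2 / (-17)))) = 73 / 34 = 2.15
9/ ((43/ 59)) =531/ 43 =12.35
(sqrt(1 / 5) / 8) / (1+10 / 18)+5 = 9 * sqrt(5) / 560+5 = 5.04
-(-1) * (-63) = -63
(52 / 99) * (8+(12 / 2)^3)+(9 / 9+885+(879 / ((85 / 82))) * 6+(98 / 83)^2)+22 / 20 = 706550856733 / 115941870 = 6094.01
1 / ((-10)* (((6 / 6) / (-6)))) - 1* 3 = -12 / 5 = -2.40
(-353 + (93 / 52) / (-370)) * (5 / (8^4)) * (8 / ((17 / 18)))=-61126317 / 16746496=-3.65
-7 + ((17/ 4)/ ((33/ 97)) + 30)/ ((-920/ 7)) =-7.32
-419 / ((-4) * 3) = 419 / 12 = 34.92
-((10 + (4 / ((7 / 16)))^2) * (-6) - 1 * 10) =28006 / 49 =571.55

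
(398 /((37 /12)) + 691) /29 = 30343 /1073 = 28.28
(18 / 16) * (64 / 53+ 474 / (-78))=-30195 / 5512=-5.48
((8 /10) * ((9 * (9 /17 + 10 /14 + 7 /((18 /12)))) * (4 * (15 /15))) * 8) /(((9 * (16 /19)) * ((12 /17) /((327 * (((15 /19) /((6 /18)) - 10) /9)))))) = -13339420 /189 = -70578.94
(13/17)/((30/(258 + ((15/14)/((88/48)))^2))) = 6637397/1007930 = 6.59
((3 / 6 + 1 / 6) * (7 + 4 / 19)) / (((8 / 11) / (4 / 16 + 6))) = 37675 / 912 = 41.31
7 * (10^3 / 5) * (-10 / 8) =-1750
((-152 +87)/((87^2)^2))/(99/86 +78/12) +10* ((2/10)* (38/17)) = 1432473136529/320421633273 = 4.47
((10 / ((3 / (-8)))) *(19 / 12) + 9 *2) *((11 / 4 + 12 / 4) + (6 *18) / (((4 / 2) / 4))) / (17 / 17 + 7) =-96683 / 144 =-671.41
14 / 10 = 7 / 5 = 1.40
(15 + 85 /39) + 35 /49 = 4885 /273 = 17.89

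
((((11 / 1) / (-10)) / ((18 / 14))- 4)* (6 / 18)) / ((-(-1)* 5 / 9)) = -437 / 150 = -2.91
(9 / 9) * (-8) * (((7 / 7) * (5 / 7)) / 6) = -20 / 21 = -0.95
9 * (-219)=-1971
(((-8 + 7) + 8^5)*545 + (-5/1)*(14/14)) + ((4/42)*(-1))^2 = 7875382414/441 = 17858010.01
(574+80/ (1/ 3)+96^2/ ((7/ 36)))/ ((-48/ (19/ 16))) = -3206003/ 2688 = -1192.71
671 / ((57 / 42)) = 494.42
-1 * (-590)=590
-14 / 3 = -4.67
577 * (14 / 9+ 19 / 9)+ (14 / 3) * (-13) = 2055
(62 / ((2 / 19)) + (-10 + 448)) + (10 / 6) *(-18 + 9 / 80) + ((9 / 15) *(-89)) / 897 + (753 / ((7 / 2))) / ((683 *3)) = 114045077921 / 114361520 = 997.23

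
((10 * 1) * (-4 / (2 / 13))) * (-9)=2340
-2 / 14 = -1 / 7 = -0.14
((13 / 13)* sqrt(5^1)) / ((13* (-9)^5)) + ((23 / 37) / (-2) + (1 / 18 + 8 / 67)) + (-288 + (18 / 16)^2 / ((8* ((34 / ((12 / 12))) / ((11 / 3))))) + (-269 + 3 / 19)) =-4110041623379 / 7379407872 - sqrt(5) / 767637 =-556.96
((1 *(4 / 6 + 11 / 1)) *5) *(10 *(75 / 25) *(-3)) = -5250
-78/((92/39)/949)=-1443429/46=-31378.89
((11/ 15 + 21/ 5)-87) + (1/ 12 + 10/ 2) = -4619/ 60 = -76.98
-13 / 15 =-0.87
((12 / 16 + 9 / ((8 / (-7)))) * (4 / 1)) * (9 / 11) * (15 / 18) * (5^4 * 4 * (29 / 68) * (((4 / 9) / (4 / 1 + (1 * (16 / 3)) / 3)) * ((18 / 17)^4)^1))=-406699987500 / 203039551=-2003.06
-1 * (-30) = 30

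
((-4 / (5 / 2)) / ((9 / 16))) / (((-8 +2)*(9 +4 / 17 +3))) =0.04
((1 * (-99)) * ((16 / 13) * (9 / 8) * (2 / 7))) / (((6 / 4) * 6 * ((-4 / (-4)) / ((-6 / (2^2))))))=6.53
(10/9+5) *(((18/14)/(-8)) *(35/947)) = -275/7576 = -0.04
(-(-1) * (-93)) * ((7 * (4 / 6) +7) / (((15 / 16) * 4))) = -289.33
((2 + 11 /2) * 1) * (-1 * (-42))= 315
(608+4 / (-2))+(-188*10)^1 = -1274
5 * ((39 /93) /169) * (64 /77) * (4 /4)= 320 /31031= 0.01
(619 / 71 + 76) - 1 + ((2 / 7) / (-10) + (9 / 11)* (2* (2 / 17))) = 83.88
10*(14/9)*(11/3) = 1540/27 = 57.04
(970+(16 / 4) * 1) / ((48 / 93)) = 1887.12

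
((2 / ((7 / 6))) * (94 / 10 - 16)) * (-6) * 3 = 7128 / 35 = 203.66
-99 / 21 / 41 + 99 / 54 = 2959 / 1722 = 1.72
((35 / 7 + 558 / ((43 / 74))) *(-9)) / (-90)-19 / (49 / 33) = 1764233 / 21070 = 83.73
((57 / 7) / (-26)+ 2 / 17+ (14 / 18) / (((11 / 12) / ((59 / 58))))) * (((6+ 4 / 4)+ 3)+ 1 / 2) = 1976659 / 281996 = 7.01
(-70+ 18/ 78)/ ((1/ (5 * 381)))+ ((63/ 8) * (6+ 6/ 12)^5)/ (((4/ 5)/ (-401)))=-611467681875/ 13312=-45933569.85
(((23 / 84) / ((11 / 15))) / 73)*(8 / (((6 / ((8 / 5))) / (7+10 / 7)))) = 10856 / 118041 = 0.09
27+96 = 123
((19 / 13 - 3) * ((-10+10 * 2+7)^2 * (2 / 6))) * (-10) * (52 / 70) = 23120 / 21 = 1100.95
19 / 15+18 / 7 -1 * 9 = -542 / 105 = -5.16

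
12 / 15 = 4 / 5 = 0.80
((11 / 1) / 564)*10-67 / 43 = -16529 / 12126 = -1.36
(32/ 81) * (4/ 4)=32/ 81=0.40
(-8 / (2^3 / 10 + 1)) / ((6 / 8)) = -160 / 27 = -5.93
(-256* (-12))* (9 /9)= 3072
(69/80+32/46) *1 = 2867/1840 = 1.56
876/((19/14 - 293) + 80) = -12264/2963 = -4.14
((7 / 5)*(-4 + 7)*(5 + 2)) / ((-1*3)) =-49 / 5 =-9.80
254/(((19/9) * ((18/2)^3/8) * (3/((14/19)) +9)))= 28448/281637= 0.10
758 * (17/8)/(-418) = -6443/1672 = -3.85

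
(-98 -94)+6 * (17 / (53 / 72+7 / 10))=-120.97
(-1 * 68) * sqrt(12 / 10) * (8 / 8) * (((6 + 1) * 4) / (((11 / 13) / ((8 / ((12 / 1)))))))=-49504 * sqrt(30) / 165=-1643.30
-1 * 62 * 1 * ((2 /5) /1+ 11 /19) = -5766 /95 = -60.69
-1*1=-1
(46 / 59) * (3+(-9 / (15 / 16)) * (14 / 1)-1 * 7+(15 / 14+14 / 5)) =-216591 / 2065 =-104.89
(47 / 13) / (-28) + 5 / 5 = 0.87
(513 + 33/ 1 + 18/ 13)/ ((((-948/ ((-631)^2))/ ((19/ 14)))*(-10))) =4486079987/ 143780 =31201.00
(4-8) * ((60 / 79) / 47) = -240 / 3713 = -0.06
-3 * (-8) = 24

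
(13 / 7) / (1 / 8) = 104 / 7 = 14.86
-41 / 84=-0.49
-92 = -92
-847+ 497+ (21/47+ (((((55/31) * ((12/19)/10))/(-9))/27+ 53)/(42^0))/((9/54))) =-31.56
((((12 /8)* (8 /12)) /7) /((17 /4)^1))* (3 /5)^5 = 972 /371875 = 0.00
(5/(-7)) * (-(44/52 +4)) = 45/13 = 3.46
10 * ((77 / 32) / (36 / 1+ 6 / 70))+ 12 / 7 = 2.38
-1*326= -326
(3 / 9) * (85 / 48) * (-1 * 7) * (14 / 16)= -4165 / 1152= -3.62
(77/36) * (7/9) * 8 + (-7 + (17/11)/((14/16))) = 50363/6237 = 8.07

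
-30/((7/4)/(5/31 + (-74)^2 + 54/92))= -468590580/4991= -93887.11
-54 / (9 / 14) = -84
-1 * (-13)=13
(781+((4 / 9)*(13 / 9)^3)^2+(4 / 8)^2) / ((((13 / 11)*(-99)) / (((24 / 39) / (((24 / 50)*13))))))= -3370747972525 / 5106976885998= -0.66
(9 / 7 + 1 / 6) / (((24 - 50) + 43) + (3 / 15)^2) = 1525 / 17892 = 0.09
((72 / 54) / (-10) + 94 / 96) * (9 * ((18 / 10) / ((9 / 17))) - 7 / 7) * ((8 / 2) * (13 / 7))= 13949 / 75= 185.99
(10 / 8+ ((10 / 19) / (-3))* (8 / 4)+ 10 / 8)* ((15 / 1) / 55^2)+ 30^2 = 4138249 / 4598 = 900.01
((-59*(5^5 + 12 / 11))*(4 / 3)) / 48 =-2028833 / 396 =-5123.32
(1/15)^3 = 1/3375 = 0.00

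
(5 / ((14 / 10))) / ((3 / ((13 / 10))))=65 / 42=1.55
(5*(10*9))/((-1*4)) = -225/2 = -112.50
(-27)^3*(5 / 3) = -32805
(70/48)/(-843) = -35/20232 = -0.00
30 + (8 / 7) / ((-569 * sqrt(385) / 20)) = 30.00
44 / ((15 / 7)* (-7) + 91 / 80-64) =-3520 / 6229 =-0.57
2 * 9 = 18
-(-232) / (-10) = -116 / 5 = -23.20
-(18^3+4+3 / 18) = -35017 / 6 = -5836.17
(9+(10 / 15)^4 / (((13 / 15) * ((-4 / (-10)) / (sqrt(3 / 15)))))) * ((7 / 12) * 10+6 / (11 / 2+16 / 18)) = 62.68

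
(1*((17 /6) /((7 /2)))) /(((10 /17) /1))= 289 /210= 1.38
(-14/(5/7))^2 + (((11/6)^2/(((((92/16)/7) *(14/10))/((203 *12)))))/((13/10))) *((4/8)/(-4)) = -6737087/22425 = -300.43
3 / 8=0.38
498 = 498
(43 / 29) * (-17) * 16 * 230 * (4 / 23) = -467840 / 29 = -16132.41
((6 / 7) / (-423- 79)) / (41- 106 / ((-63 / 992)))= -27 / 27041485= -0.00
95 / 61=1.56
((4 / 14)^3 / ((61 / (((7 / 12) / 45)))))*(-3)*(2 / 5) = -4 / 672525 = -0.00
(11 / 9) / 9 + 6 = 497 / 81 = 6.14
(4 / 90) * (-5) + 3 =25 / 9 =2.78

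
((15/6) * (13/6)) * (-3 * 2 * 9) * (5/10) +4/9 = -5249/36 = -145.81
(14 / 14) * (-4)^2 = 16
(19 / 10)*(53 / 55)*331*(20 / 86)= 333317 / 2365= 140.94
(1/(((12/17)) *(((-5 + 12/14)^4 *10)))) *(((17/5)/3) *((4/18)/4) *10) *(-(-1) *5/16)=693889/7333089408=0.00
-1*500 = -500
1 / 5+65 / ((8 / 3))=983 / 40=24.58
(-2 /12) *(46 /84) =-23 /252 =-0.09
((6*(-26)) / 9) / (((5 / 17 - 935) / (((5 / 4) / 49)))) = 221 / 467166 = 0.00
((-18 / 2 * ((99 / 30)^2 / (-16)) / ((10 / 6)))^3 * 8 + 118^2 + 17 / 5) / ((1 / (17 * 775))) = 483139668245826829 / 2560000000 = 188726432.91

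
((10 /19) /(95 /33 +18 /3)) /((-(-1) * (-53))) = -330 /295051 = -0.00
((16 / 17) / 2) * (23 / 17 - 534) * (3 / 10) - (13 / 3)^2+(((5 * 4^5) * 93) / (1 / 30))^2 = 530748384214795571 / 2601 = 204055511039906.02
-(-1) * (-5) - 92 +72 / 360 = -484 / 5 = -96.80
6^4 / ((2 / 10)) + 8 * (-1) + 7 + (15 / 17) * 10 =110293 / 17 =6487.82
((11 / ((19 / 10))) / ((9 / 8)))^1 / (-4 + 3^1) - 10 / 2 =-1735 / 171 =-10.15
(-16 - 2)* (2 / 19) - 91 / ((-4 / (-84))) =-1912.89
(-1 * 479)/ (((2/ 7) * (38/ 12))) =-10059/ 19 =-529.42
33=33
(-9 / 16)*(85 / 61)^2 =-65025 / 59536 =-1.09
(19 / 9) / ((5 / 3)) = 19 / 15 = 1.27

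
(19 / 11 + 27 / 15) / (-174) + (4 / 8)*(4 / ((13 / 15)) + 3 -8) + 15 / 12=258131 / 248820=1.04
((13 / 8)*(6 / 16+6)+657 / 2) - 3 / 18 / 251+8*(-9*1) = 12860455 / 48192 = 266.86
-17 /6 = -2.83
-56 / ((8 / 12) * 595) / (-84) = 1 / 595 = 0.00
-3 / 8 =-0.38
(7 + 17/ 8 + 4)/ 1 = 105/ 8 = 13.12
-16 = -16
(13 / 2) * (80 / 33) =520 / 33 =15.76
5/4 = 1.25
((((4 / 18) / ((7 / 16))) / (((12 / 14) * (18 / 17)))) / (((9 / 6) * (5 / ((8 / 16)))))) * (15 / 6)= 68 / 729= 0.09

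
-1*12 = -12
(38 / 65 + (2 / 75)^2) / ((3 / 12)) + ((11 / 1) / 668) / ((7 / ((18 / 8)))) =3209513807 / 1367730000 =2.35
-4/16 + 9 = 35/4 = 8.75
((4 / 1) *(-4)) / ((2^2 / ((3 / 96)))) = -1 / 8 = -0.12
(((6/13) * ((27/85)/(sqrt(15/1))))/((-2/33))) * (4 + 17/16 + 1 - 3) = -43659 * sqrt(15)/88400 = -1.91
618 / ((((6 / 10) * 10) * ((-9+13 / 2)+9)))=206 / 13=15.85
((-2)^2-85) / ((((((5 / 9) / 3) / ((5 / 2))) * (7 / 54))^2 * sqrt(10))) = -43046721 * sqrt(10) / 490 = -277807.52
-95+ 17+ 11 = -67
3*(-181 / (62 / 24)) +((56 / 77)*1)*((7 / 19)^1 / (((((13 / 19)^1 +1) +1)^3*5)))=-47538838684 / 226169955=-210.19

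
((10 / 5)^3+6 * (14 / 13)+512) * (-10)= -68440 / 13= -5264.62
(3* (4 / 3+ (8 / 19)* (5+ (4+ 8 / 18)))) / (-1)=-908 / 57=-15.93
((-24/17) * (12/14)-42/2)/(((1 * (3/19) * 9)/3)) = -16739/357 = -46.89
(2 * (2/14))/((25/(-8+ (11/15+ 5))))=-0.03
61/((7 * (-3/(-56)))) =488/3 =162.67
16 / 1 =16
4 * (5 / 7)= 20 / 7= 2.86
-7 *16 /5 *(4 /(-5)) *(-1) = -17.92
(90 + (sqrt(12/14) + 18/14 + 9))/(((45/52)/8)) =416 * sqrt(42)/315 + 32448/35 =935.64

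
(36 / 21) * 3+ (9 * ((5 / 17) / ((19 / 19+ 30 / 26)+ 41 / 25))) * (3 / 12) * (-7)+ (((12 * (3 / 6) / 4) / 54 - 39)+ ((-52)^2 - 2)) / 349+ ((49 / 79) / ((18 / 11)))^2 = 134563797063649 / 11505146372748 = 11.70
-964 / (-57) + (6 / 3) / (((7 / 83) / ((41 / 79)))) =921034 / 31521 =29.22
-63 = -63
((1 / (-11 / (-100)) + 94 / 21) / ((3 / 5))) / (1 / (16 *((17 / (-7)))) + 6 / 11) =852448 / 19593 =43.51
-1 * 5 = -5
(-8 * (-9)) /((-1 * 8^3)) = -0.14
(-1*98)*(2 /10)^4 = -98 /625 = -0.16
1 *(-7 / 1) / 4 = -1.75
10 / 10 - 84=-83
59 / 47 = 1.26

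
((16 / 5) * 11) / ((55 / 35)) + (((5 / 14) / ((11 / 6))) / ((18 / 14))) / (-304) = 1123559 / 50160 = 22.40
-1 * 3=-3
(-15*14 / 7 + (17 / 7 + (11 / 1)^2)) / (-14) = -327 / 49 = -6.67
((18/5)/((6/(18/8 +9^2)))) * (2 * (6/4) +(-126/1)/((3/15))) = -626373/20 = -31318.65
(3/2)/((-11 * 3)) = -1/22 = -0.05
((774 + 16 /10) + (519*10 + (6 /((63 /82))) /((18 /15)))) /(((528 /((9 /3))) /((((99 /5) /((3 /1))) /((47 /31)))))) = 29158817 /197400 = 147.71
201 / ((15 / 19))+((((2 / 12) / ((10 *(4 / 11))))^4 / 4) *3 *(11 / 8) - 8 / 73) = 657457950188723 / 2583429120000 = 254.49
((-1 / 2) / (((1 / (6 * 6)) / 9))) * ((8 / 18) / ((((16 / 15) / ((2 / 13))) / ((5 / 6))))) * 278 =-31275 / 13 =-2405.77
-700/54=-350/27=-12.96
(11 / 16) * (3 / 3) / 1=11 / 16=0.69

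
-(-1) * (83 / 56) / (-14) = -83 / 784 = -0.11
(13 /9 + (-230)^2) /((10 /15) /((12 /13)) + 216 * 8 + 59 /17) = 30.54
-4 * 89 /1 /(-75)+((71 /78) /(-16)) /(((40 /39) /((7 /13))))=1177313 /249600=4.72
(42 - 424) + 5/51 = -19477/51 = -381.90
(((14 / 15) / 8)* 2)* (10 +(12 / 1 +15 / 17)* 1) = 2723 / 510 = 5.34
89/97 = 0.92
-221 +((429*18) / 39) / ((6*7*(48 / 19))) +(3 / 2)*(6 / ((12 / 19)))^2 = -9381 / 112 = -83.76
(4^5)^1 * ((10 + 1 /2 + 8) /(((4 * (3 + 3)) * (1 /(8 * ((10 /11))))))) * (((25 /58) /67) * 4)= 9472000 /64119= 147.73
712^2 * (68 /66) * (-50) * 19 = -16374291200 /33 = -496190642.42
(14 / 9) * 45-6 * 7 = 28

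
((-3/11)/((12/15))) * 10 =-75/22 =-3.41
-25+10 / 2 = -20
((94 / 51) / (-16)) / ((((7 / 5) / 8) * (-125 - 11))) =235 / 48552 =0.00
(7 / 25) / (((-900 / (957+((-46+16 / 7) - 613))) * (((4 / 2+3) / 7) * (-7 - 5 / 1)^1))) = 7357 / 675000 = 0.01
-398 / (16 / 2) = -49.75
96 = 96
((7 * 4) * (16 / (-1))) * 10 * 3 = -13440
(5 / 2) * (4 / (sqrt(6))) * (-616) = -3080 * sqrt(6) / 3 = -2514.81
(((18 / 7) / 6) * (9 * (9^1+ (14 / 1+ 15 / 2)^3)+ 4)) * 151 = 324458079 / 56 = 5793894.27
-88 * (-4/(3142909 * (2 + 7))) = 32/2571471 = 0.00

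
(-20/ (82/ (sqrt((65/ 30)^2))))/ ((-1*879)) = 65/ 108117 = 0.00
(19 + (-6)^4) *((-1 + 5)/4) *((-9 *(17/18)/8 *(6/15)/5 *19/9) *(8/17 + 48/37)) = -694583/1665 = -417.17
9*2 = 18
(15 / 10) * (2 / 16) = 3 / 16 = 0.19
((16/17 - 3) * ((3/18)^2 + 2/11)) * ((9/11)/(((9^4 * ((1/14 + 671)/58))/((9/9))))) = -117943/25358940783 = -0.00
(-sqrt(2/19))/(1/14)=-14 * sqrt(38)/19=-4.54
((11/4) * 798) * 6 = 13167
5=5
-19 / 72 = -0.26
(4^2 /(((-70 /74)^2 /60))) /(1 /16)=17165.58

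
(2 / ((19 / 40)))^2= 6400 / 361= 17.73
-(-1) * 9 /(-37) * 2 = -18 /37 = -0.49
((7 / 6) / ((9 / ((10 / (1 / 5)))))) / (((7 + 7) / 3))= 25 / 18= 1.39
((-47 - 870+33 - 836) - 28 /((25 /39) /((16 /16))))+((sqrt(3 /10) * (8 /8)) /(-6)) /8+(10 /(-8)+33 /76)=-1764.51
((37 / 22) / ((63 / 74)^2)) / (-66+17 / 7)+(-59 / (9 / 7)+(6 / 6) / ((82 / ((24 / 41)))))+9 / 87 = -6198795165124 / 135301143285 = -45.81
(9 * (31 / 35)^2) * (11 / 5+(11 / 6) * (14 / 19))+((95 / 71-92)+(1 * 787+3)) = 5985517191 / 8262625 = 724.41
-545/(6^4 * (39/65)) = -2725/3888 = -0.70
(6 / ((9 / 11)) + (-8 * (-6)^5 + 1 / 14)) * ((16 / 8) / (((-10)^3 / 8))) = -2613047 / 2625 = -995.45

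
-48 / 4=-12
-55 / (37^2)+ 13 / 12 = 17137 / 16428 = 1.04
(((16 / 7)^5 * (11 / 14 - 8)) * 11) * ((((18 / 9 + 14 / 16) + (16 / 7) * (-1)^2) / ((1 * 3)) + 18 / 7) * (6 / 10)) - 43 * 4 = -7600659228 / 588245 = -12920.91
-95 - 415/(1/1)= -510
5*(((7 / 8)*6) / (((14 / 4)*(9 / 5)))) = 4.17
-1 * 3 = -3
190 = 190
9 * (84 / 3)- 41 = 211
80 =80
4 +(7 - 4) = 7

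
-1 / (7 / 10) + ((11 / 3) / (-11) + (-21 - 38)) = -1276 / 21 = -60.76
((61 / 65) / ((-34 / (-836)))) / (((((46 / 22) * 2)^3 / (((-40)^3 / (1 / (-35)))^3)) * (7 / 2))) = 2724583935180800000000000 / 2688907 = 1013268192310407165.44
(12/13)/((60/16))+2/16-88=-87.63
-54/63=-6/7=-0.86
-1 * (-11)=11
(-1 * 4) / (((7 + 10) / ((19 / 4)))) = -19 / 17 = -1.12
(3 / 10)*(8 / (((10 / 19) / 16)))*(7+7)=25536 / 25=1021.44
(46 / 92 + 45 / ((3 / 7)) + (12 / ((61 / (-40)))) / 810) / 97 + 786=251488633 / 319518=787.09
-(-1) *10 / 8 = 5 / 4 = 1.25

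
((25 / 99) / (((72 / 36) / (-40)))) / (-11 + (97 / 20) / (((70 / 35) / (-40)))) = 0.05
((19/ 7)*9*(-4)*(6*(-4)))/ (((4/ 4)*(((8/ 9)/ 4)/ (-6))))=-443232/ 7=-63318.86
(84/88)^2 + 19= 9637/484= 19.91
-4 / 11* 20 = -80 / 11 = -7.27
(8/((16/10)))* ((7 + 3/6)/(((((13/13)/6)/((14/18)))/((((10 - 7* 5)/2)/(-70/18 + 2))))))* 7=275625/34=8106.62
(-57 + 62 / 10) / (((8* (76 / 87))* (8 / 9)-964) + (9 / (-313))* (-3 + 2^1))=62250066 / 1173633385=0.05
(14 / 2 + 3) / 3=10 / 3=3.33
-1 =-1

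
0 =0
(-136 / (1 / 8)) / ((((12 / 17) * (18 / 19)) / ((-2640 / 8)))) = 4832080 / 9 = 536897.78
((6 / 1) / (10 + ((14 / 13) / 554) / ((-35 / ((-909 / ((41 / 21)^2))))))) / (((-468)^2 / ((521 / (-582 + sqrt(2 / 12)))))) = -117659485345 / 48042685600666926-1212984385 * sqrt(6) / 1729536681624009336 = -0.00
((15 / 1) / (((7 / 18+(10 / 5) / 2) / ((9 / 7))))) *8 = 3888 / 35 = 111.09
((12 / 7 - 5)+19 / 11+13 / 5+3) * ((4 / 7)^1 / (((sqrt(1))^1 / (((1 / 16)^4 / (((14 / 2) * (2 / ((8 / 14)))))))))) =389 / 270448640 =0.00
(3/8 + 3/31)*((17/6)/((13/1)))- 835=-414109/496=-834.90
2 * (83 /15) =166 /15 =11.07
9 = 9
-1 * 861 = -861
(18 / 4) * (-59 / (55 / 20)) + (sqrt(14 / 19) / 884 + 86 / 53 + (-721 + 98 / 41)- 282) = -26186515 / 23903 + sqrt(266) / 16796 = -1095.53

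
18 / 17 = 1.06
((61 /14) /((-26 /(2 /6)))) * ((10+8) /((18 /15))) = -305 /364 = -0.84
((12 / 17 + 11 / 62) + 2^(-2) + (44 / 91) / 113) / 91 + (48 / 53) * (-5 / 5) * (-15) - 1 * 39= -25.40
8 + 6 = 14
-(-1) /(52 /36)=9 /13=0.69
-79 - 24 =-103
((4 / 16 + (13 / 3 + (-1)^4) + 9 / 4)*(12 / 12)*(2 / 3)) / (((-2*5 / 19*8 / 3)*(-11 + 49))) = -47 / 480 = -0.10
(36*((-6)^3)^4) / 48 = 1632586752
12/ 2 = 6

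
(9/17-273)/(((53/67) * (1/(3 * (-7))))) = 6517224/901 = 7233.32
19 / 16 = 1.19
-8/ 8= -1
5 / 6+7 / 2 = 13 / 3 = 4.33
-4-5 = -9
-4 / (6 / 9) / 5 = -6 / 5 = -1.20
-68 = -68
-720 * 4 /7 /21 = -960 /49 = -19.59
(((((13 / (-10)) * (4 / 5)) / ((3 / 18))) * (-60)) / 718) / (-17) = -936 / 30515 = -0.03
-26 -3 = -29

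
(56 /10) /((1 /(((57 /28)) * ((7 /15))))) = 133 /25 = 5.32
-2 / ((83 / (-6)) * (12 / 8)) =0.10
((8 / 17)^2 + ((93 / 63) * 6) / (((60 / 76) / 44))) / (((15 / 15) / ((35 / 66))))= 261.90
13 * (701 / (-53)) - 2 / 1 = -9219 / 53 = -173.94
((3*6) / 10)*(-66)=-594 / 5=-118.80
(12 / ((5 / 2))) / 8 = 3 / 5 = 0.60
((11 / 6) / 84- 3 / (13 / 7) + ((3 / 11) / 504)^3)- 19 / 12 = -260646429107 / 82044458496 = -3.18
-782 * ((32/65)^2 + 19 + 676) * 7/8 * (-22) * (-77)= -6809592920361/8450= -805868984.66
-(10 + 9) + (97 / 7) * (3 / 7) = -640 / 49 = -13.06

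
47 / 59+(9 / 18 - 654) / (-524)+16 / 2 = 621025 / 61832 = 10.04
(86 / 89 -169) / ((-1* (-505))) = -2991 / 8989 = -0.33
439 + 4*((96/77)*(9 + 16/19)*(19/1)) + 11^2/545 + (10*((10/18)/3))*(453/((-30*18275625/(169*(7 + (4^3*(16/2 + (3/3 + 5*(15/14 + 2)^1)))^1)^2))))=388877199253709/527094610875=737.77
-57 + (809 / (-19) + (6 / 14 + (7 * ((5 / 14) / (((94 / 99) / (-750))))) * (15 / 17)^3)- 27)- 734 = -136154858675 / 61422326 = -2216.70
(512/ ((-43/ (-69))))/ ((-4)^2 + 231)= 35328/ 10621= 3.33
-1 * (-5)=5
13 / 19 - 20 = -367 / 19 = -19.32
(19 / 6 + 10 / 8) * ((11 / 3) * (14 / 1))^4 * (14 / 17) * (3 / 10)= 52167112844 / 6885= 7576922.71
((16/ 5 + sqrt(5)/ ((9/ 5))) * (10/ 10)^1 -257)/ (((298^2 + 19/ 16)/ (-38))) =771552/ 7104415 -3040 * sqrt(5)/ 12787947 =0.11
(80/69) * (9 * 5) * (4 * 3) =14400/23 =626.09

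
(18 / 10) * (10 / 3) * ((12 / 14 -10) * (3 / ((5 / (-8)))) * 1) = 9216 / 35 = 263.31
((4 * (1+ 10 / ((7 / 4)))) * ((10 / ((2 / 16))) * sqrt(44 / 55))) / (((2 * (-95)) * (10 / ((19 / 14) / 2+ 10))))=-112424 * sqrt(5) / 23275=-10.80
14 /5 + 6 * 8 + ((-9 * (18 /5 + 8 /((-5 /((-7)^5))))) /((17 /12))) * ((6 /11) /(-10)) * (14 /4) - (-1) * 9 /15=152733811 /4675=32670.33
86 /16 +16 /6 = 8.04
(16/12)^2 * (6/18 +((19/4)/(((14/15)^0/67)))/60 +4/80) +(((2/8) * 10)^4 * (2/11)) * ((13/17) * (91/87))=6166069/390456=15.79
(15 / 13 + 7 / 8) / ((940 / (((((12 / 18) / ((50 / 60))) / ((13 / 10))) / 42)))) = 211 / 6672120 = 0.00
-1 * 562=-562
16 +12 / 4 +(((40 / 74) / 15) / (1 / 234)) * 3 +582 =626.30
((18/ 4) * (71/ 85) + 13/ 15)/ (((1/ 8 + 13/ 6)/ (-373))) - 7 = -3552353/ 4675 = -759.86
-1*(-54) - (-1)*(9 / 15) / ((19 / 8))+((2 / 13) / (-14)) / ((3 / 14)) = 200816 / 3705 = 54.20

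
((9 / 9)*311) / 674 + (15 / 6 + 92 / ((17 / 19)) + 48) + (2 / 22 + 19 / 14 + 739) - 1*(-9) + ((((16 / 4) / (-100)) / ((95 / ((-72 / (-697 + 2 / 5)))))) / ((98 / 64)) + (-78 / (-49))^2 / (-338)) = 50245181400940753 / 55628613775350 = 903.23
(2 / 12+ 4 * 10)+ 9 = 295 / 6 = 49.17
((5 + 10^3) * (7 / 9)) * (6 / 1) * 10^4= 46900000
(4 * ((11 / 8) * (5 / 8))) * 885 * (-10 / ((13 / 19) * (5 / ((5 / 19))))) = -243375 / 104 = -2340.14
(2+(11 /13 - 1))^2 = 576 /169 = 3.41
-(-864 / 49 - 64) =4000 / 49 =81.63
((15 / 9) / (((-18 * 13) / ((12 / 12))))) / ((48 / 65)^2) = -1625 / 124416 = -0.01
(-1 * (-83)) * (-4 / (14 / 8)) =-1328 / 7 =-189.71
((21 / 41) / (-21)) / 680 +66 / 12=5.50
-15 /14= -1.07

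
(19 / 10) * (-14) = -133 / 5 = -26.60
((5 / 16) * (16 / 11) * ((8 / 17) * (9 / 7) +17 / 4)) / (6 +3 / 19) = 219545 / 612612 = 0.36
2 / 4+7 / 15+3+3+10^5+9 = 3000479 / 30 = 100015.97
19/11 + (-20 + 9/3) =-168/11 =-15.27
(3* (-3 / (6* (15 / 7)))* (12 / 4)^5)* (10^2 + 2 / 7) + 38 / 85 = -1449943 / 85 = -17058.15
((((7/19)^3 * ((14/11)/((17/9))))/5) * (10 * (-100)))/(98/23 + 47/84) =-16699435200/11945161129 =-1.40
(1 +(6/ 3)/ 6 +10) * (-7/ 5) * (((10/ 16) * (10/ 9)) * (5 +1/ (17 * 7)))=-1490/ 27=-55.19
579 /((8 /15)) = 8685 /8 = 1085.62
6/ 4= 3/ 2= 1.50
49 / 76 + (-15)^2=17149 / 76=225.64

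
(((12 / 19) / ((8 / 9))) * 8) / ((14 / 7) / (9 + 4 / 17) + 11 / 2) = 33912 / 34105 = 0.99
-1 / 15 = -0.07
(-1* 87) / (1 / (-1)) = 87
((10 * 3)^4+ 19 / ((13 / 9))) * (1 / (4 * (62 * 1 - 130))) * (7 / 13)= -73711197 / 45968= -1603.53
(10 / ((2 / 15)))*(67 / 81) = 62.04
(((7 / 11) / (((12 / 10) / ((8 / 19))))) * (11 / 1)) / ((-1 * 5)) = -28 / 57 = -0.49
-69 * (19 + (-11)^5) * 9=100000872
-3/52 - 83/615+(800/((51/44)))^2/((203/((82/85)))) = 216595495143263/95684703660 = 2263.64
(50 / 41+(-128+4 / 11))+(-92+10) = -208.42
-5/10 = -1/2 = -0.50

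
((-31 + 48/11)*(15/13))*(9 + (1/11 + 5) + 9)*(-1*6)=6697980/1573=4258.09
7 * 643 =4501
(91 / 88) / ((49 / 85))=1105 / 616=1.79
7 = 7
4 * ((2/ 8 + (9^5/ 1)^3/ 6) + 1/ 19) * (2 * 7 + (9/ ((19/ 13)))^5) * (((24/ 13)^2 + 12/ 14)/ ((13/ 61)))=17627572348389450267798795978066/ 723518603899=24363675313109407583.97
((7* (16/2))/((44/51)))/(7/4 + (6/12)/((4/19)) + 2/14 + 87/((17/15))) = 679728/848573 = 0.80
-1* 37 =-37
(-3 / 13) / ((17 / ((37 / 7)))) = -111 / 1547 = -0.07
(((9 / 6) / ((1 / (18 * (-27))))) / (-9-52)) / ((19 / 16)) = 11664 / 1159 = 10.06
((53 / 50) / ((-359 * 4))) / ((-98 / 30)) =159 / 703640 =0.00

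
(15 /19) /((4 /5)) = 75 /76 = 0.99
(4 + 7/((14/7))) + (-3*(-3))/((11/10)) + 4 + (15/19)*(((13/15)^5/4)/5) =4169002973/211612500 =19.70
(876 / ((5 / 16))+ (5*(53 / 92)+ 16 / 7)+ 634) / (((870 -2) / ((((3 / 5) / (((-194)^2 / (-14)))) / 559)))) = -33253257 / 21000654656800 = -0.00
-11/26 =-0.42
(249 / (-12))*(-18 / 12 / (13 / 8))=249 / 13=19.15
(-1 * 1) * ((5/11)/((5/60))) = -60/11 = -5.45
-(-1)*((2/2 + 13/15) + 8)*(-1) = -148/15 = -9.87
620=620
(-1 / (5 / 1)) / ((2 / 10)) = -1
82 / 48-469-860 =-1327.29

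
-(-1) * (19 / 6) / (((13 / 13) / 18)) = 57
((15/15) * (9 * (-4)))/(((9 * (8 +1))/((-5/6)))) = 10/27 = 0.37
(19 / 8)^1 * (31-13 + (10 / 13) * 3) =627 / 13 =48.23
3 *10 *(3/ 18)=5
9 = 9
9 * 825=7425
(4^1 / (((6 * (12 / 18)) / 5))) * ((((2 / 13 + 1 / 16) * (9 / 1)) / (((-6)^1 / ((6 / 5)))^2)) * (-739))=-59859 / 208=-287.78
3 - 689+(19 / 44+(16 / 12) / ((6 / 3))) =-90407 / 132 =-684.90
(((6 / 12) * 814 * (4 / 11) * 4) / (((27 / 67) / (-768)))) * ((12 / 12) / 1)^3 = -10153984 / 9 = -1128220.44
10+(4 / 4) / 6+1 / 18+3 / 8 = 763 / 72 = 10.60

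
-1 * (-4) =4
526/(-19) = -526/19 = -27.68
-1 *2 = -2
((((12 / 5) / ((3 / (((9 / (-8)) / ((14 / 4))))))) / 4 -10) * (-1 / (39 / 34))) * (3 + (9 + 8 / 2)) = 191624 / 1365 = 140.38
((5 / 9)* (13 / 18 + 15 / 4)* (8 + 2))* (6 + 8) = 28175 / 81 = 347.84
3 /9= 1 /3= 0.33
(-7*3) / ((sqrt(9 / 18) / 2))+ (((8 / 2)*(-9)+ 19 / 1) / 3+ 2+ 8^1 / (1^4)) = 13 / 3 - 42*sqrt(2) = -55.06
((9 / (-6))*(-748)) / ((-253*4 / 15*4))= -765 / 184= -4.16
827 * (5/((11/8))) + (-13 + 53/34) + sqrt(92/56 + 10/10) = 2997.46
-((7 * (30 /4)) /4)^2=-11025 /64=-172.27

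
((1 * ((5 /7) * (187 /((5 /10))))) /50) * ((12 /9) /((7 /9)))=2244 /245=9.16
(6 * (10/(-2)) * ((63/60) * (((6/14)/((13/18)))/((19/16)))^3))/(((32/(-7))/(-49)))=-634894848/15069223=-42.13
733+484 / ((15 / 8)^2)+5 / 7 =1372432 / 1575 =871.39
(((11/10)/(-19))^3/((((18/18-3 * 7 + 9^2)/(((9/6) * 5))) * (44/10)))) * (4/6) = -121/33471920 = -0.00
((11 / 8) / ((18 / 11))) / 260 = 121 / 37440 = 0.00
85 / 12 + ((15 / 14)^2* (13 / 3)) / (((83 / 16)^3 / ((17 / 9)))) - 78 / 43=77152860997 / 14457062508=5.34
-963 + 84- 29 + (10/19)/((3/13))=-51626/57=-905.72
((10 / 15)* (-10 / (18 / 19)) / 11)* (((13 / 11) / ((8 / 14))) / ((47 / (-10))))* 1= 43225 / 153549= 0.28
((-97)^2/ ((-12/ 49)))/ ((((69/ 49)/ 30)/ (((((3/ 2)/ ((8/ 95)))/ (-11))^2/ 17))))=-3058257843375/ 24223232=-126253.09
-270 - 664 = -934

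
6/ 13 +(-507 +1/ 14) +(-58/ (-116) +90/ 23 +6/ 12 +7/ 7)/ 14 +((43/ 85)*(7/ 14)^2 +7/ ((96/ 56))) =-267836797/ 533715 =-501.83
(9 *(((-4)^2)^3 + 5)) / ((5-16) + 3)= -36909 / 8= -4613.62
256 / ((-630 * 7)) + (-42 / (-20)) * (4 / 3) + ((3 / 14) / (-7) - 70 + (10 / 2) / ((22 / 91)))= -1130449 / 24255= -46.61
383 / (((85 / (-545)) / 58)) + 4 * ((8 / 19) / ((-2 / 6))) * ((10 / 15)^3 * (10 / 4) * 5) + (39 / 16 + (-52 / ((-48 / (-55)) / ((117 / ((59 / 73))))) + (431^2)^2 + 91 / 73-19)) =6912689743760545435 / 200327184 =34506998030.58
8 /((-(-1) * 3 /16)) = 128 /3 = 42.67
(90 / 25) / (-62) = -9 / 155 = -0.06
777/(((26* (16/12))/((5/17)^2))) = 58275/30056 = 1.94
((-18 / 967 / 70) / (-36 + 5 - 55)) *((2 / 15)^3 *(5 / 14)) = 2 / 764050875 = 0.00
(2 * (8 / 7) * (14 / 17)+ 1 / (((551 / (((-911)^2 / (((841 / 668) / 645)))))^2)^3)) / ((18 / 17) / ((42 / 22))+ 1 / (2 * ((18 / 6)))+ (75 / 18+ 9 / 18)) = 1492573745646399997894628298987446963010730745025696076245321021819434304 / 38089717724866654108319554945759312327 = 39185739217804225805188320000000000.00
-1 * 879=-879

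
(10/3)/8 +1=17/12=1.42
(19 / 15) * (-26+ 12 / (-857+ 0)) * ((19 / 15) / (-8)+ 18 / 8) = -53160043 / 771300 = -68.92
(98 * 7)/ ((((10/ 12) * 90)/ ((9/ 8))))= 1029/ 100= 10.29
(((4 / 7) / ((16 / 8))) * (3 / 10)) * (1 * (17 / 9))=17 / 105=0.16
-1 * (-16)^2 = -256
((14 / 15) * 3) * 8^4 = 57344 / 5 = 11468.80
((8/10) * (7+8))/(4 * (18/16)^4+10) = 12288/16801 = 0.73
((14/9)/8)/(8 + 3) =7/396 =0.02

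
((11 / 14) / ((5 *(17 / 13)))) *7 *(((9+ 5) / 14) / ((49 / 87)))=12441 / 8330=1.49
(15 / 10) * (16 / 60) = 2 / 5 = 0.40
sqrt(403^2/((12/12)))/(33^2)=0.37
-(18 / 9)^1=-2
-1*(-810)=810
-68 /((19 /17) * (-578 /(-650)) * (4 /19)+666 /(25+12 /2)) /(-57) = 342550 /6228903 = 0.05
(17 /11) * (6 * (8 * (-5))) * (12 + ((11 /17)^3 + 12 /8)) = -16237560 /3179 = -5107.76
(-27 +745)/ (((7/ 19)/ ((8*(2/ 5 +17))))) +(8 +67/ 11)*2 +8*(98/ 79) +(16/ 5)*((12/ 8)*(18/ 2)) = 8253481926/ 30415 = 271362.22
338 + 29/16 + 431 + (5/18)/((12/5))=333041/432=770.93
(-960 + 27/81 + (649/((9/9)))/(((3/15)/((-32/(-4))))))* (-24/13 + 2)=150002/39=3846.21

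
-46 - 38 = -84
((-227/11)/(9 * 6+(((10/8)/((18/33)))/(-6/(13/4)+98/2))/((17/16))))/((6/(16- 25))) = 21290103/37171904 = 0.57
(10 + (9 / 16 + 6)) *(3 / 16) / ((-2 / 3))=-2385 / 512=-4.66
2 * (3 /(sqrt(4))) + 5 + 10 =18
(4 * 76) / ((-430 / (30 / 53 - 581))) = 4675976 / 11395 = 410.35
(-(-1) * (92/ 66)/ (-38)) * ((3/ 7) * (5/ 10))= -23/ 2926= -0.01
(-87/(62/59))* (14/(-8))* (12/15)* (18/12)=173.86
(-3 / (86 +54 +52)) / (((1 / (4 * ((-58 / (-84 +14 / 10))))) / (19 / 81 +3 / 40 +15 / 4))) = -54491 / 305856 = -0.18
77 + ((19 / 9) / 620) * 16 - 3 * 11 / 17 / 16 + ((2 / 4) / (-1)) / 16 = 58359319 / 758880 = 76.90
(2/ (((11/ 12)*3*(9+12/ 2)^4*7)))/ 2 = 4/ 3898125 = 0.00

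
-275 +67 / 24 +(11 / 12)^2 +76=-195.37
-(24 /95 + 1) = -1.25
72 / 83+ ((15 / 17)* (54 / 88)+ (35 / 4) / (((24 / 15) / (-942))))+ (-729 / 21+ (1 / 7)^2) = -63091629709 / 12168464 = -5184.85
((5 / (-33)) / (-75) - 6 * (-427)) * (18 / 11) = 4192.37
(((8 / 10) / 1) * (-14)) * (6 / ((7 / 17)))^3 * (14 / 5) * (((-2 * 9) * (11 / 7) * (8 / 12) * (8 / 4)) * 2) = 8965085184 / 1225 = 7318436.88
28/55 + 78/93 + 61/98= 329209/167090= 1.97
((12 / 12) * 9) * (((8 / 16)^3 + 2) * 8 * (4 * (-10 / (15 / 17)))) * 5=-34680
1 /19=0.05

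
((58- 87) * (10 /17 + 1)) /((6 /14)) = -1827 /17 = -107.47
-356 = -356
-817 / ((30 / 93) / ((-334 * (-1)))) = -4229609 / 5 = -845921.80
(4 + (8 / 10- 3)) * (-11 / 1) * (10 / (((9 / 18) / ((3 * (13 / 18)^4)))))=-314171 / 972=-323.22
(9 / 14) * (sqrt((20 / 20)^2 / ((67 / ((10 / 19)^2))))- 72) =-324 / 7+45 * sqrt(67) / 8911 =-46.24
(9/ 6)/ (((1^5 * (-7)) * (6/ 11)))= -0.39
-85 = -85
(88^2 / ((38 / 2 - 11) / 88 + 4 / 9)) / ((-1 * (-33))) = 23232 / 53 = 438.34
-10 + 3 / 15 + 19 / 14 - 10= -1291 / 70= -18.44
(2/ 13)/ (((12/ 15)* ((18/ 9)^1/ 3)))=15/ 52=0.29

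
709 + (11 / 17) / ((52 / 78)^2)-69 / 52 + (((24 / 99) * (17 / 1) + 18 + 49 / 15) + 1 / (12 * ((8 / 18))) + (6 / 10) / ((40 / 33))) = 2144723509 / 2917200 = 735.20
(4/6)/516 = 1/774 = 0.00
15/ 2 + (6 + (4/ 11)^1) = 305/ 22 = 13.86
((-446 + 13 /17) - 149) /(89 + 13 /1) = -5051 /867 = -5.83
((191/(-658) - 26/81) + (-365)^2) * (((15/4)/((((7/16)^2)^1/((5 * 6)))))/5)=2272189910720/145089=15660662.84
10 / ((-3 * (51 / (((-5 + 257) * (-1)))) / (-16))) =-4480 / 17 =-263.53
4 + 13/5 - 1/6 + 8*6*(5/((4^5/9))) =8201/960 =8.54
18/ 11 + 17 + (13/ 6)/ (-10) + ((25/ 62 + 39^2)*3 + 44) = 94660837/ 20460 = 4626.63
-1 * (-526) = 526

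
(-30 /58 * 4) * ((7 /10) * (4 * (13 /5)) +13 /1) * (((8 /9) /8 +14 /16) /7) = -11999 /2030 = -5.91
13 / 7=1.86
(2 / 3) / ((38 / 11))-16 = -901 / 57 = -15.81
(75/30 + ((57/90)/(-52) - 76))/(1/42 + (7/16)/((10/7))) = -3211012/14417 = -222.72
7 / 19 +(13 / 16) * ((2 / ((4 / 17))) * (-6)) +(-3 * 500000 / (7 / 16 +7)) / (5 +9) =-3658400005 / 253232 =-14446.83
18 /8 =2.25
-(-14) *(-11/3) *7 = -1078/3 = -359.33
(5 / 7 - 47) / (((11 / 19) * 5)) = -6156 / 385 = -15.99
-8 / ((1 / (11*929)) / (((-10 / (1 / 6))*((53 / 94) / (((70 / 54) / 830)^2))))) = 2611194455200320 / 2303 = 1133823037429.58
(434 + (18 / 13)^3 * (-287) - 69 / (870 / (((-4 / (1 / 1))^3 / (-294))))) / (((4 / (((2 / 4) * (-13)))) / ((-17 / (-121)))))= 11864226271 / 158498340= 74.85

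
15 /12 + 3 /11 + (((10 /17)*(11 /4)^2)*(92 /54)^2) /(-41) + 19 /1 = 451785049 /22356972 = 20.21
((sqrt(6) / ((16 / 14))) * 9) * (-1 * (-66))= 2079 * sqrt(6) / 4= 1273.12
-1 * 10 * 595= -5950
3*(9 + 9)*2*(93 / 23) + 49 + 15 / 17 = 486.58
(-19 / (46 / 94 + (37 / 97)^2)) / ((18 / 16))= -33608948 / 1263375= -26.60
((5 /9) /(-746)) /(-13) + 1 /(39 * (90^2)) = 7123 /117830700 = 0.00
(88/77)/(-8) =-1/7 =-0.14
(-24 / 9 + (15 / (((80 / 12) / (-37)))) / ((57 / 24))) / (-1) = 2150 / 57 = 37.72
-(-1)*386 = 386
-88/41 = -2.15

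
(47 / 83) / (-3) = -47 / 249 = -0.19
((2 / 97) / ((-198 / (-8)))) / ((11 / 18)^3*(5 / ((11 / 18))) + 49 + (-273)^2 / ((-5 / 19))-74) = -1440 / 489580144933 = -0.00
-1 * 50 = -50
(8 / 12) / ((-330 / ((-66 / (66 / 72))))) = 0.15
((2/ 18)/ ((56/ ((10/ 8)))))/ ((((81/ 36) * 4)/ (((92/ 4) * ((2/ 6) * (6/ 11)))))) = 115/ 99792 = 0.00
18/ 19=0.95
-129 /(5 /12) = -1548 /5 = -309.60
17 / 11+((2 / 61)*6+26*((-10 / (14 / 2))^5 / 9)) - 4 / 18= -1590328547 / 101497473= -15.67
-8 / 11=-0.73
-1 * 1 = -1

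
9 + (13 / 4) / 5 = 193 / 20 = 9.65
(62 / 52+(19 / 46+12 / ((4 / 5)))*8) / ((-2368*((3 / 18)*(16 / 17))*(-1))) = 3796899 / 11328512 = 0.34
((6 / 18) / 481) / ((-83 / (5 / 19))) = -5 / 2275611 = -0.00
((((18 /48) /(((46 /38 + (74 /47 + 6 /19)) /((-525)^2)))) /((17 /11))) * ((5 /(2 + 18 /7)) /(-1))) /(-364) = 13537321875 /208878592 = 64.81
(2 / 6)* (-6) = -2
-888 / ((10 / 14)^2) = -43512 / 25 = -1740.48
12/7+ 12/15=88/35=2.51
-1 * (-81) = 81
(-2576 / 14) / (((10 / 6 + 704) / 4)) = -2208 / 2117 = -1.04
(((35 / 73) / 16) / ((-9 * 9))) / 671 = -35 / 63481968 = -0.00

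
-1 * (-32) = 32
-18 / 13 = -1.38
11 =11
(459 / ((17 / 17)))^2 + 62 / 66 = 6952504 / 33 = 210681.94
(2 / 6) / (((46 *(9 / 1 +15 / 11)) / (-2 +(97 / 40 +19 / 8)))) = 77 / 39330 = 0.00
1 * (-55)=-55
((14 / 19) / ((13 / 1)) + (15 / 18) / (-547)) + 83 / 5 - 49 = -131102383 / 4053270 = -32.34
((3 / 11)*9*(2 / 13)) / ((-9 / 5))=-30 / 143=-0.21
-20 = -20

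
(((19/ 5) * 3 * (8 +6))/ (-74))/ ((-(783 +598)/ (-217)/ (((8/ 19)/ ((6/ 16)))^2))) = -6221824/ 14562645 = -0.43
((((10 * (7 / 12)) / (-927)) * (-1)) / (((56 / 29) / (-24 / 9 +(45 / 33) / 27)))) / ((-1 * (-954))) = -37555 / 4202469216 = -0.00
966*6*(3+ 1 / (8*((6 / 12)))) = 18837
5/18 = 0.28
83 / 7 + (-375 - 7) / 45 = 3.37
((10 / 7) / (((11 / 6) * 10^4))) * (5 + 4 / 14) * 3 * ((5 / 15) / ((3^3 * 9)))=37 / 21829500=0.00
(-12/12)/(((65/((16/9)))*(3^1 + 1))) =-0.01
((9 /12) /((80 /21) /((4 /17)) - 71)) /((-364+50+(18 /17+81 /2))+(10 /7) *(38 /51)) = 22491 /446042426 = 0.00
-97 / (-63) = 97 / 63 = 1.54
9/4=2.25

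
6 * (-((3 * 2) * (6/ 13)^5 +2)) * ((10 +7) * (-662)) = 53292776808/ 371293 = 143532.94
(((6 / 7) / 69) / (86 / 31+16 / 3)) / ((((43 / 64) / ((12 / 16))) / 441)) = 281232 / 372853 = 0.75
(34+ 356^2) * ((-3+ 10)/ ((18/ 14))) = 6211730/ 9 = 690192.22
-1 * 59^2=-3481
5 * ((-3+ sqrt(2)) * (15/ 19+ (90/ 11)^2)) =-2335725/ 2299+ 778575 * sqrt(2)/ 2299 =-537.04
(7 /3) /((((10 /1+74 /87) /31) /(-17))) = -106981 /944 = -113.33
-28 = -28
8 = 8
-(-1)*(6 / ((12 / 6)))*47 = 141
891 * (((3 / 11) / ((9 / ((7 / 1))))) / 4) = 47.25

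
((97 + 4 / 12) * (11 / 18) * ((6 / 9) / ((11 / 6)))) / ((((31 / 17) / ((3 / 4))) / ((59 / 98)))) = 73219 / 13671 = 5.36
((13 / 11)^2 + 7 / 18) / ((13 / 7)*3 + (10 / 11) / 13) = 353899 / 1118106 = 0.32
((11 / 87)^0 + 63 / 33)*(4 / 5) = 128 / 55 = 2.33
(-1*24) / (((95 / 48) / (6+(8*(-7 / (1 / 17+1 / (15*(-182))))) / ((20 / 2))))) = 14770944 / 13565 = 1088.90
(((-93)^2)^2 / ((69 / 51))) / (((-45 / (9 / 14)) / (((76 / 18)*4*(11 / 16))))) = -29531431017 / 3220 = -9171251.87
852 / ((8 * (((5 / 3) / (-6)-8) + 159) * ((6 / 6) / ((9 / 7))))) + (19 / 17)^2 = 11841868 / 5488399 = 2.16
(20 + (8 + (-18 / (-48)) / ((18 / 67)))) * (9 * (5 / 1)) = 21165 / 16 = 1322.81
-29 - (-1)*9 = -20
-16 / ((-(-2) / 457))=-3656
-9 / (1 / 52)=-468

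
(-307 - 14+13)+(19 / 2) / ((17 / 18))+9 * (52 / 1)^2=408647 / 17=24038.06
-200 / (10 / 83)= -1660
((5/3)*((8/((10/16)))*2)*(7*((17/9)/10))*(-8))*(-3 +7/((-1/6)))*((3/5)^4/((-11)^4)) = 0.18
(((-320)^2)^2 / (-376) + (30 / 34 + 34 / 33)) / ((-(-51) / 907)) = -666929679699083 / 1344717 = -495962852.93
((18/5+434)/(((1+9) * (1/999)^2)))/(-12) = -181968849/50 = -3639376.98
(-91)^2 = 8281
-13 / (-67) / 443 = 13 / 29681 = 0.00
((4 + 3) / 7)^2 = 1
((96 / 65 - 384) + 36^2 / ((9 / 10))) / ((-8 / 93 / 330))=-4056745.85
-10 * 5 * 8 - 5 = -405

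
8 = 8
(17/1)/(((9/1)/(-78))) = -442/3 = -147.33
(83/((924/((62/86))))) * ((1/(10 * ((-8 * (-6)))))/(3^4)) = 2573/1544780160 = 0.00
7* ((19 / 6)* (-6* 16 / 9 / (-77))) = 304 / 99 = 3.07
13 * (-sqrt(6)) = -13 * sqrt(6) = -31.84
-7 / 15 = -0.47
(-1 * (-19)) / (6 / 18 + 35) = 57 / 106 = 0.54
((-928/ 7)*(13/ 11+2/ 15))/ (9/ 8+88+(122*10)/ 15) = -230144/ 225005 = -1.02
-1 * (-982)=982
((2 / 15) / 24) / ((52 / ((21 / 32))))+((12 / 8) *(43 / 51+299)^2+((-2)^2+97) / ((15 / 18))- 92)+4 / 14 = 1816283452063 / 13465088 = 134888.35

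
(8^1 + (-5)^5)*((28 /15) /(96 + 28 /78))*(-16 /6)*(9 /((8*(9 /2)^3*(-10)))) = -756392 /3804975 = -0.20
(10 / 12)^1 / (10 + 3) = 5 / 78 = 0.06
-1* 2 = -2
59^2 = 3481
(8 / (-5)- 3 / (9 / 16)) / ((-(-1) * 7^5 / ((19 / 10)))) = -988 / 1260525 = -0.00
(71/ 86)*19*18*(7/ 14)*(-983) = -11934603/ 86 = -138774.45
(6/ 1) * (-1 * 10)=-60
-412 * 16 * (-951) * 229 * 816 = 1171448921088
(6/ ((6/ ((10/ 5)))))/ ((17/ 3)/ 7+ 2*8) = 42/ 353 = 0.12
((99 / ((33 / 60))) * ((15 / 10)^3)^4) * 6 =140126.04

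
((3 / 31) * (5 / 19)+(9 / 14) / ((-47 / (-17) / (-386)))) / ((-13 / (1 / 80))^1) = 8693823 / 100766120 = 0.09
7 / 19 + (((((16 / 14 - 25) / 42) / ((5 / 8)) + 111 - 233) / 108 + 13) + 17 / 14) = 5069377 / 377055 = 13.44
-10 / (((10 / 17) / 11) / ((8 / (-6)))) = 748 / 3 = 249.33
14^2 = 196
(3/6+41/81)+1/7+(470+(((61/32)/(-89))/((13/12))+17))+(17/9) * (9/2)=2606385839/5248152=496.63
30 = 30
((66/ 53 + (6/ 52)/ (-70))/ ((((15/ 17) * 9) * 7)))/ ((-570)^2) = 25177/ 365631630000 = 0.00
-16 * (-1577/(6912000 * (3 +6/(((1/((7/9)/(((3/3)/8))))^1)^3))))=14193/5631376000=0.00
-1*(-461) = 461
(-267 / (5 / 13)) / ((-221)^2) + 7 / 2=3.49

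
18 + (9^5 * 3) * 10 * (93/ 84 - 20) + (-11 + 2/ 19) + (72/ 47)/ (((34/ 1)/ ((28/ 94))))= -334316355769971/ 9989098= -33468122.52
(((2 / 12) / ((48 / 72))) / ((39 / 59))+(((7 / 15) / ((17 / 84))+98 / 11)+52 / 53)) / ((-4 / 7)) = -680446991 / 30922320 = -22.01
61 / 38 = 1.61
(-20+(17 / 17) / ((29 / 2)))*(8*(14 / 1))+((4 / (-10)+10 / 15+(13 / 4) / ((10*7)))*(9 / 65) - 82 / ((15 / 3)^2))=-1179903503 / 527800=-2235.51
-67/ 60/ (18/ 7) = -469/ 1080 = -0.43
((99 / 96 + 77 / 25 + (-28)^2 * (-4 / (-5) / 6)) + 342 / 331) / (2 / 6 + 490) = 87128057 / 389520800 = 0.22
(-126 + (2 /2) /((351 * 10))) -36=-568619 /3510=-162.00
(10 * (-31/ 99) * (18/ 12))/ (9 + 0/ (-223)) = -155/ 297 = -0.52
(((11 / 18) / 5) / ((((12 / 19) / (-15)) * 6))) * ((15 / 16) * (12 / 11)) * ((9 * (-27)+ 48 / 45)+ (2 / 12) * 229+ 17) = 106457 / 1152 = 92.41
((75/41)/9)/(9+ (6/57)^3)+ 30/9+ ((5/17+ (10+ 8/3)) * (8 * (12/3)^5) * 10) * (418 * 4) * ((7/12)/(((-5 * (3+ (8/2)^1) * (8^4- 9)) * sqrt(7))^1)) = 25484465/7593897- 4526866432 * sqrt(7)/4377177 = -2732.87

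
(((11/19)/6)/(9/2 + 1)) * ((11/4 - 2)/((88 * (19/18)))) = 9/63536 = 0.00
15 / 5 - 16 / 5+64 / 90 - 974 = -43807 / 45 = -973.49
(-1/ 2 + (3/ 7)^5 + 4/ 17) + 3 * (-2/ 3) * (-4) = 4428503/ 571438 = 7.75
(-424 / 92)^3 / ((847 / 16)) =-19056256 / 10305449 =-1.85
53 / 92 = 0.58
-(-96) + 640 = 736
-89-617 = -706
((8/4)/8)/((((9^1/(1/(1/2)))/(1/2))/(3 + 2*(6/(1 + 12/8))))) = 13/60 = 0.22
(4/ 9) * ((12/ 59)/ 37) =16/ 6549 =0.00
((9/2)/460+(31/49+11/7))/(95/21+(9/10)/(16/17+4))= 299403/636433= 0.47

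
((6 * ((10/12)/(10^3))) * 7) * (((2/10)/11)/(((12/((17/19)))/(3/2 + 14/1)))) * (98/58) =180761/145464000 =0.00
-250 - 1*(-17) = -233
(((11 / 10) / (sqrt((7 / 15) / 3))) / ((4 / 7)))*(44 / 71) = 363*sqrt(35) / 710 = 3.02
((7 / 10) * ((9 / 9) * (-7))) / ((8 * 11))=-49 / 880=-0.06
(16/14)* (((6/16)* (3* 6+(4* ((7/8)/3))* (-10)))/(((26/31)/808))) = 237956/91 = 2614.90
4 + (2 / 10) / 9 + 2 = 271 / 45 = 6.02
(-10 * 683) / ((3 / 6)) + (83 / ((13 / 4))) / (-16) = -710403 / 52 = -13661.60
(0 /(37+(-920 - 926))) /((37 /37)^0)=0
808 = 808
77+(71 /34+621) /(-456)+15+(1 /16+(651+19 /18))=113641 /153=742.75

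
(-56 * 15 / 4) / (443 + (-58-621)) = 105 / 118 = 0.89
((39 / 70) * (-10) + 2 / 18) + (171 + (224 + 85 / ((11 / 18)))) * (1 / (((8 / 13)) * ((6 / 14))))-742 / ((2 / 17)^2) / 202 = 982276619 / 559944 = 1754.24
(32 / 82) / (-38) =-8 / 779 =-0.01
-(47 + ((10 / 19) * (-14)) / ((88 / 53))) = -42.56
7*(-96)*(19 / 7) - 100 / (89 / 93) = -171636 / 89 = -1928.49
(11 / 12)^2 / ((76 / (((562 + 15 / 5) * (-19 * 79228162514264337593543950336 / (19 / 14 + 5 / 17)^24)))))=-92337985873522853575442030923008721167075823576167461502719583886897906176842062480015360 / 1658302358660960276209533984925331156446924438850701537752254409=-55682237555329524810882860.00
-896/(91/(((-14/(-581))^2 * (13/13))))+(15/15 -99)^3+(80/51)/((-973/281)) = -941192.46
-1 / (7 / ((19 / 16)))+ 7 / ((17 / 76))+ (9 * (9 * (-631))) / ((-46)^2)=7020233 / 1007216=6.97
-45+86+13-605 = -551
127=127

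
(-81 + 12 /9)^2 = 57121 /9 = 6346.78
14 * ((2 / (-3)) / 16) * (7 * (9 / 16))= -147 / 64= -2.30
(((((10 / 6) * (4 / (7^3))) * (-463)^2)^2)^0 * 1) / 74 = 1 / 74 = 0.01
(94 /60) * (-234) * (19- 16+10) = -23829 /5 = -4765.80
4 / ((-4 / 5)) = -5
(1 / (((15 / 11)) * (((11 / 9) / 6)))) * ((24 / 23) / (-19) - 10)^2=347530248 / 954845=363.97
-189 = -189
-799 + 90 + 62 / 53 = -37515 / 53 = -707.83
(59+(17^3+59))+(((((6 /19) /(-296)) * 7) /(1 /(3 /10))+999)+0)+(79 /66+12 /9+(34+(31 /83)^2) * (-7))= 37036532421109 /6392716440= 5793.55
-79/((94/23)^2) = -41791/8836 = -4.73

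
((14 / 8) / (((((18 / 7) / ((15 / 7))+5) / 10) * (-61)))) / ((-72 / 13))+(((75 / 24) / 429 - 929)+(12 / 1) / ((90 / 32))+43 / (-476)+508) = -416.81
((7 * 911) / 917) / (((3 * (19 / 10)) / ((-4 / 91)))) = -36440 / 679497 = -0.05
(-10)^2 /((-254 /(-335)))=16750 /127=131.89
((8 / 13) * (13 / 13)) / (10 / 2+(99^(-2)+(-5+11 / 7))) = 274428 / 700817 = 0.39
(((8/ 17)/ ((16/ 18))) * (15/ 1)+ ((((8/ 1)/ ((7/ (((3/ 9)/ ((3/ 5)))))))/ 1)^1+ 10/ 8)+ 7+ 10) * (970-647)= 2183537/ 252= 8664.83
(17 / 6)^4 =83521 / 1296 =64.45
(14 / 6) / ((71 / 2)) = 14 / 213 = 0.07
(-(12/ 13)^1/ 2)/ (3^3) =-2/ 117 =-0.02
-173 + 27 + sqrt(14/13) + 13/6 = -863/6 + sqrt(182)/13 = -142.80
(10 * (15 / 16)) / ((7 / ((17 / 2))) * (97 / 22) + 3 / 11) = 2805 / 1168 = 2.40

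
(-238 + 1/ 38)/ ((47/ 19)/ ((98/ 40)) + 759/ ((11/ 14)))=-443107/ 1800572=-0.25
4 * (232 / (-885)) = -928 / 885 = -1.05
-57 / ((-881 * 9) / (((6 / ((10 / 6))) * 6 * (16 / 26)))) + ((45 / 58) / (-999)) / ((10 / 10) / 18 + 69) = 7297360833 / 76376563835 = 0.10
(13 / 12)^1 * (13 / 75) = 169 / 900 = 0.19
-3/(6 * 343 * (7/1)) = -1/4802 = -0.00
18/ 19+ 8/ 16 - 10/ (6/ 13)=-2305/ 114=-20.22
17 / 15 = 1.13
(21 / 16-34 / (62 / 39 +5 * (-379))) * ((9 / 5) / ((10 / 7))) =1.68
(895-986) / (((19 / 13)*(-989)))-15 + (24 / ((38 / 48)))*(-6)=-3698666 / 18791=-196.83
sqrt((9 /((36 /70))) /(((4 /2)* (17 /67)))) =sqrt(39865) /34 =5.87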